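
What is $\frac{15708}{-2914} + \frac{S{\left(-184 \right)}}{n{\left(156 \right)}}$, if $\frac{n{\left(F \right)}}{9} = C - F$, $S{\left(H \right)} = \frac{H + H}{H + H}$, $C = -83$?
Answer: $- \frac{16895411}{3134007} \approx -5.391$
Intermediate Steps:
$S{\left(H \right)} = 1$ ($S{\left(H \right)} = \frac{2 H}{2 H} = 2 H \frac{1}{2 H} = 1$)
$n{\left(F \right)} = -747 - 9 F$ ($n{\left(F \right)} = 9 \left(-83 - F\right) = -747 - 9 F$)
$\frac{15708}{-2914} + \frac{S{\left(-184 \right)}}{n{\left(156 \right)}} = \frac{15708}{-2914} + 1 \frac{1}{-747 - 1404} = 15708 \left(- \frac{1}{2914}\right) + 1 \frac{1}{-747 - 1404} = - \frac{7854}{1457} + 1 \frac{1}{-2151} = - \frac{7854}{1457} + 1 \left(- \frac{1}{2151}\right) = - \frac{7854}{1457} - \frac{1}{2151} = - \frac{16895411}{3134007}$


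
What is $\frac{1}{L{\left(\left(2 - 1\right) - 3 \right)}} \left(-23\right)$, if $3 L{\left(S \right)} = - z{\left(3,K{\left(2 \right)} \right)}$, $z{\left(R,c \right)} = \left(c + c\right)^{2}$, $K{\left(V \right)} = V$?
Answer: $\frac{69}{16} \approx 4.3125$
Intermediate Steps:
$z{\left(R,c \right)} = 4 c^{2}$ ($z{\left(R,c \right)} = \left(2 c\right)^{2} = 4 c^{2}$)
$L{\left(S \right)} = - \frac{16}{3}$ ($L{\left(S \right)} = \frac{\left(-1\right) 4 \cdot 2^{2}}{3} = \frac{\left(-1\right) 4 \cdot 4}{3} = \frac{\left(-1\right) 16}{3} = \frac{1}{3} \left(-16\right) = - \frac{16}{3}$)
$\frac{1}{L{\left(\left(2 - 1\right) - 3 \right)}} \left(-23\right) = \frac{1}{- \frac{16}{3}} \left(-23\right) = \left(- \frac{3}{16}\right) \left(-23\right) = \frac{69}{16}$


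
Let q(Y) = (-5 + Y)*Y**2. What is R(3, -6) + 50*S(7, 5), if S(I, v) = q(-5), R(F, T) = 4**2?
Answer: -12484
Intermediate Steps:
R(F, T) = 16
q(Y) = Y**2*(-5 + Y)
S(I, v) = -250 (S(I, v) = (-5)**2*(-5 - 5) = 25*(-10) = -250)
R(3, -6) + 50*S(7, 5) = 16 + 50*(-250) = 16 - 12500 = -12484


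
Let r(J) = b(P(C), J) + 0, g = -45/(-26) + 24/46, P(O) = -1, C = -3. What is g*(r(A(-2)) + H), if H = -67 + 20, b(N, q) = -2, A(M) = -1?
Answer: -66003/598 ≈ -110.37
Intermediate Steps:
g = 1347/598 (g = -45*(-1/26) + 24*(1/46) = 45/26 + 12/23 = 1347/598 ≈ 2.2525)
r(J) = -2 (r(J) = -2 + 0 = -2)
H = -47
g*(r(A(-2)) + H) = 1347*(-2 - 47)/598 = (1347/598)*(-49) = -66003/598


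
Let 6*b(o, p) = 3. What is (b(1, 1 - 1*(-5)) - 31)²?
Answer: 3721/4 ≈ 930.25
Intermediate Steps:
b(o, p) = ½ (b(o, p) = (⅙)*3 = ½)
(b(1, 1 - 1*(-5)) - 31)² = (½ - 31)² = (-61/2)² = 3721/4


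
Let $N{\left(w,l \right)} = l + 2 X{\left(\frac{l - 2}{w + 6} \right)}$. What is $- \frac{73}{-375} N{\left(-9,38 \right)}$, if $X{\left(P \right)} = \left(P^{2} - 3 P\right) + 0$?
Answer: $\frac{29054}{375} \approx 77.477$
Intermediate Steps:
$X{\left(P \right)} = P^{2} - 3 P$
$N{\left(w,l \right)} = l + \frac{2 \left(-3 + \frac{-2 + l}{6 + w}\right) \left(-2 + l\right)}{6 + w}$ ($N{\left(w,l \right)} = l + 2 \frac{l - 2}{w + 6} \left(-3 + \frac{l - 2}{w + 6}\right) = l + 2 \frac{-2 + l}{6 + w} \left(-3 + \frac{-2 + l}{6 + w}\right) = l + 2 \frac{\left(-3 + \frac{-2 + l}{6 + w}\right) \left(-2 + l\right)}{6 + w} = l + \frac{2 \left(-3 + \frac{-2 + l}{6 + w}\right) \left(-2 + l\right)}{6 + w}$)
$- \frac{73}{-375} N{\left(-9,38 \right)} = - \frac{73}{-375} \frac{38 \left(6 - 9\right)^{2} + 2 \left(-2 + 38\right) \left(-20 + 38 - -27\right)}{\left(6 - 9\right)^{2}} = \left(-73\right) \left(- \frac{1}{375}\right) \frac{38 \left(-3\right)^{2} + 2 \cdot 36 \left(-20 + 38 + 27\right)}{9} = \frac{73 \frac{38 \cdot 9 + 2 \cdot 36 \cdot 45}{9}}{375} = \frac{73 \frac{342 + 3240}{9}}{375} = \frac{73 \cdot \frac{1}{9} \cdot 3582}{375} = \frac{73}{375} \cdot 398 = \frac{29054}{375}$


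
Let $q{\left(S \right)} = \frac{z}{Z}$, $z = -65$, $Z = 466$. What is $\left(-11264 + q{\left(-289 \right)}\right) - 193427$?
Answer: $- \frac{95386071}{466} \approx -2.0469 \cdot 10^{5}$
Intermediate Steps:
$q{\left(S \right)} = - \frac{65}{466}$
$\left(-11264 + q{\left(-289 \right)}\right) - 193427 = \left(-11264 - \frac{65}{466}\right) - 193427 = - \frac{5249089}{466} - 193427 = - \frac{95386071}{466}$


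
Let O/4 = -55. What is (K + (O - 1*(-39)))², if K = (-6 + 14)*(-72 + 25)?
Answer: 310249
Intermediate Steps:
O = -220 (O = 4*(-55) = -220)
K = -376 (K = 8*(-47) = -376)
(K + (O - 1*(-39)))² = (-376 + (-220 - 1*(-39)))² = (-376 + (-220 + 39))² = (-376 - 181)² = (-557)² = 310249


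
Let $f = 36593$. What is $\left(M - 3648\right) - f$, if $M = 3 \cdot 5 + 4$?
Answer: $-40222$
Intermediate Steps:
$M = 19$ ($M = 15 + 4 = 19$)
$\left(M - 3648\right) - f = \left(19 - 3648\right) - 36593 = -3629 - 36593 = -40222$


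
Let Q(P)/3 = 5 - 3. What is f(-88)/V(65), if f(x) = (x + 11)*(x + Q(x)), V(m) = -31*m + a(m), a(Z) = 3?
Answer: -3157/1006 ≈ -3.1382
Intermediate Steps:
Q(P) = 6 (Q(P) = 3*(5 - 3) = 3*2 = 6)
V(m) = 3 - 31*m (V(m) = -31*m + 3 = 3 - 31*m)
f(x) = (6 + x)*(11 + x) (f(x) = (x + 11)*(x + 6) = (11 + x)*(6 + x) = (6 + x)*(11 + x))
f(-88)/V(65) = (66 + (-88)² + 17*(-88))/(3 - 31*65) = (66 + 7744 - 1496)/(3 - 2015) = 6314/(-2012) = 6314*(-1/2012) = -3157/1006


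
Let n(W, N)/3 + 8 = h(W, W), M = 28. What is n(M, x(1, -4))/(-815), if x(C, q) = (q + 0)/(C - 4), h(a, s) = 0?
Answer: 24/815 ≈ 0.029448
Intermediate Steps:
x(C, q) = q/(-4 + C)
n(W, N) = -24 (n(W, N) = -24 + 3*0 = -24 + 0 = -24)
n(M, x(1, -4))/(-815) = -24/(-815) = -24*(-1/815) = 24/815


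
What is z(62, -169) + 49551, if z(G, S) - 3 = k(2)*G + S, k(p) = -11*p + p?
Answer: 48145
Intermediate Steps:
k(p) = -10*p
z(G, S) = 3 + S - 20*G (z(G, S) = 3 + ((-10*2)*G + S) = 3 + (-20*G + S) = 3 + (S - 20*G) = 3 + S - 20*G)
z(62, -169) + 49551 = (3 - 169 - 20*62) + 49551 = (3 - 169 - 1240) + 49551 = -1406 + 49551 = 48145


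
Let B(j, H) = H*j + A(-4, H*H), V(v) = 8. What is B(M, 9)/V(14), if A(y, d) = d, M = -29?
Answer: -45/2 ≈ -22.500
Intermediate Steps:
B(j, H) = H² + H*j (B(j, H) = H*j + H*H = H*j + H² = H² + H*j)
B(M, 9)/V(14) = (9*(9 - 29))/8 = (9*(-20))*(⅛) = -180*⅛ = -45/2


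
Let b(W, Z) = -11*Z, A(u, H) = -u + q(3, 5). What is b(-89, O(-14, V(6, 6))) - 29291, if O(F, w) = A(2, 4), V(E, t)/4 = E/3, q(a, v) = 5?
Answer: -29324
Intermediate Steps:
A(u, H) = 5 - u (A(u, H) = -u + 5 = 5 - u)
V(E, t) = 4*E/3 (V(E, t) = 4*(E/3) = 4*E/3)
O(F, w) = 3 (O(F, w) = 5 - 1*2 = 5 - 2 = 3)
b(-89, O(-14, V(6, 6))) - 29291 = -11*3 - 29291 = -33 - 29291 = -29324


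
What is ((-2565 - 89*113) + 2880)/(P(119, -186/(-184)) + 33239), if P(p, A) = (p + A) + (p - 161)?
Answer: -896264/3065165 ≈ -0.29240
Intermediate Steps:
P(p, A) = -161 + A + 2*p (P(p, A) = (A + p) + (-161 + p) = -161 + A + 2*p)
((-2565 - 89*113) + 2880)/(P(119, -186/(-184)) + 33239) = ((-2565 - 89*113) + 2880)/((-161 - 186/(-184) + 2*119) + 33239) = ((-2565 - 10057) + 2880)/((-161 - 186*(-1/184) + 238) + 33239) = (-12622 + 2880)/((-161 + 93/92 + 238) + 33239) = -9742/(7177/92 + 33239) = -9742/3065165/92 = -9742*92/3065165 = -896264/3065165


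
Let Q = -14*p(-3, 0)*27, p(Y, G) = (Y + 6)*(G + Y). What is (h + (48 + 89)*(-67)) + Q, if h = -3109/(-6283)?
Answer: -36293782/6283 ≈ -5776.5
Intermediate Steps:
p(Y, G) = (6 + Y)*(G + Y)
Q = 3402 (Q = -14*((-3)² + 6*0 + 6*(-3) + 0*(-3))*27 = -14*(9 + 0 - 18 + 0)*27 = -14*(-9)*27 = 126*27 = 3402)
h = 3109/6283 (h = -3109*(-1/6283) = 3109/6283 ≈ 0.49483)
(h + (48 + 89)*(-67)) + Q = (3109/6283 + (48 + 89)*(-67)) + 3402 = (3109/6283 + 137*(-67)) + 3402 = (3109/6283 - 9179) + 3402 = -57668548/6283 + 3402 = -36293782/6283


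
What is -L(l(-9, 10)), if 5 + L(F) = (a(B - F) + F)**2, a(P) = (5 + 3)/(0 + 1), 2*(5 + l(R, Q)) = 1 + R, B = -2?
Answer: 4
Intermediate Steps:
l(R, Q) = -9/2 + R/2 (l(R, Q) = -5 + (1 + R)/2 = -5 + (1/2 + R/2) = -9/2 + R/2)
a(P) = 8 (a(P) = 8/1 = 8*1 = 8)
L(F) = -5 + (8 + F)**2
-L(l(-9, 10)) = -(-5 + (8 + (-9/2 + (1/2)*(-9)))**2) = -(-5 + (8 + (-9/2 - 9/2))**2) = -(-5 + (8 - 9)**2) = -(-5 + (-1)**2) = -(-5 + 1) = -1*(-4) = 4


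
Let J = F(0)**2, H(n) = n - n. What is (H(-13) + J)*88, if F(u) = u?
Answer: 0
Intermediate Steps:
H(n) = 0
J = 0 (J = 0**2 = 0)
(H(-13) + J)*88 = (0 + 0)*88 = 0*88 = 0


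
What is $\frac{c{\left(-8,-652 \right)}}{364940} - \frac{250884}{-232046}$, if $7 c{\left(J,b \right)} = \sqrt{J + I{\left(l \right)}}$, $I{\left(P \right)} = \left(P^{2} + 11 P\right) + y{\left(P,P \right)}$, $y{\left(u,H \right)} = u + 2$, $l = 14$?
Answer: $\frac{125442}{116023} + \frac{\sqrt{358}}{2554580} \approx 1.0812$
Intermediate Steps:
$y{\left(u,H \right)} = 2 + u$
$I{\left(P \right)} = 2 + P^{2} + 12 P$ ($I{\left(P \right)} = \left(P^{2} + 11 P\right) + \left(2 + P\right) = 2 + P^{2} + 12 P$)
$c{\left(J,b \right)} = \frac{\sqrt{366 + J}}{7}$ ($c{\left(J,b \right)} = \frac{\sqrt{J + \left(2 + 14^{2} + 12 \cdot 14\right)}}{7} = \frac{\sqrt{J + \left(2 + 196 + 168\right)}}{7} = \frac{\sqrt{J + 366}}{7} = \frac{\sqrt{366 + J}}{7}$)
$\frac{c{\left(-8,-652 \right)}}{364940} - \frac{250884}{-232046} = \frac{\frac{1}{7} \sqrt{366 - 8}}{364940} - \frac{250884}{-232046} = \frac{\sqrt{358}}{7} \cdot \frac{1}{364940} - - \frac{125442}{116023} = \frac{\sqrt{358}}{2554580} + \frac{125442}{116023} = \frac{125442}{116023} + \frac{\sqrt{358}}{2554580}$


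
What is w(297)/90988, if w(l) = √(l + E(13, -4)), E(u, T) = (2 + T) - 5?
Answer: √290/90988 ≈ 0.00018716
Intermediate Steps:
E(u, T) = -3 + T
w(l) = √(-7 + l) (w(l) = √(l + (-3 - 4)) = √(l - 7) = √(-7 + l))
w(297)/90988 = √(-7 + 297)/90988 = √290*(1/90988) = √290/90988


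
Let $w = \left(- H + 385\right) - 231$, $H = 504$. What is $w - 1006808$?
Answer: $-1007158$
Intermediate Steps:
$w = -350$ ($w = \left(\left(-1\right) 504 + 385\right) - 231 = \left(-504 + 385\right) - 231 = -119 - 231 = -350$)
$w - 1006808 = -350 - 1006808 = -1007158$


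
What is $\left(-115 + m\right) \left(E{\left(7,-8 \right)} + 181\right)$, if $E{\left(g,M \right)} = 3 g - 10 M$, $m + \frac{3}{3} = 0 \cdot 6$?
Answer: $-32712$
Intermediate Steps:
$m = -1$ ($m = -1 + 0 \cdot 6 = -1 + 0 = -1$)
$E{\left(g,M \right)} = - 10 M + 3 g$
$\left(-115 + m\right) \left(E{\left(7,-8 \right)} + 181\right) = \left(-115 - 1\right) \left(\left(\left(-10\right) \left(-8\right) + 3 \cdot 7\right) + 181\right) = - 116 \left(\left(80 + 21\right) + 181\right) = - 116 \left(101 + 181\right) = \left(-116\right) 282 = -32712$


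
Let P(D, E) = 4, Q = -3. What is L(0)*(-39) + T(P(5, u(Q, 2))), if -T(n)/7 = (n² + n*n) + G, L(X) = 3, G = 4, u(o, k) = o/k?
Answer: -369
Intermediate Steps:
T(n) = -28 - 14*n² (T(n) = -7*((n² + n*n) + 4) = -7*((n² + n²) + 4) = -7*(2*n² + 4) = -7*(4 + 2*n²) = -28 - 14*n²)
L(0)*(-39) + T(P(5, u(Q, 2))) = 3*(-39) + (-28 - 14*4²) = -117 + (-28 - 14*16) = -117 + (-28 - 224) = -117 - 252 = -369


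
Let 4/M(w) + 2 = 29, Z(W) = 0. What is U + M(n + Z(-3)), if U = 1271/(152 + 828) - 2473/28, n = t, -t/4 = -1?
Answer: -574687/6615 ≈ -86.876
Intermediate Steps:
t = 4 (t = -4*(-1) = 4)
n = 4
U = -21321/245 (U = 1271/980 - 2473*1/28 = 1271*(1/980) - 2473/28 = 1271/980 - 2473/28 = -21321/245 ≈ -87.025)
M(w) = 4/27 (M(w) = 4/(-2 + 29) = 4/27)
U + M(n + Z(-3)) = -21321/245 + 4/27 = -574687/6615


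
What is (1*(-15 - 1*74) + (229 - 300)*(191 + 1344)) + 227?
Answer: -108847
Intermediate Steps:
(1*(-15 - 1*74) + (229 - 300)*(191 + 1344)) + 227 = (1*(-15 - 74) - 71*1535) + 227 = (1*(-89) - 108985) + 227 = (-89 - 108985) + 227 = -109074 + 227 = -108847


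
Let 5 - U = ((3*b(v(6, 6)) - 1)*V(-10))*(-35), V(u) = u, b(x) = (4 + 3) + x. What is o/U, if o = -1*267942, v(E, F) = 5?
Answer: 267942/12245 ≈ 21.882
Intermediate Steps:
b(x) = 7 + x
o = -267942
U = -12245 (U = 5 - (3*(7 + 5) - 1)*(-10)*(-35) = 5 - (3*12 - 1)*(-10)*(-35) = 5 - (36 - 1)*(-10)*(-35) = 5 - 35*(-10)*(-35) = 5 - (-350)*(-35) = 5 - 1*12250 = 5 - 12250 = -12245)
o/U = -267942/(-12245) = -267942*(-1/12245) = 267942/12245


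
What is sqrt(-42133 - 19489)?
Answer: I*sqrt(61622) ≈ 248.24*I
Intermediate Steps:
sqrt(-42133 - 19489) = sqrt(-61622) = I*sqrt(61622)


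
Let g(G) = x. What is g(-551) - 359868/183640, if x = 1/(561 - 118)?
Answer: -39809471/20338130 ≈ -1.9574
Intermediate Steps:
x = 1/443 ≈ 0.0022573
g(G) = 1/443
g(-551) - 359868/183640 = 1/443 - 359868/183640 = 1/443 - 1*89967/45910 = 1/443 - 89967/45910 = -39809471/20338130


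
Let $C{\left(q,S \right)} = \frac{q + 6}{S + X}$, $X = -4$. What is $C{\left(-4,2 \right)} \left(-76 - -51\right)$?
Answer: $25$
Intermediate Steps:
$C{\left(q,S \right)} = \frac{6 + q}{-4 + S}$ ($C{\left(q,S \right)} = \frac{q + 6}{S - 4} = \frac{6 + q}{-4 + S}$)
$C{\left(-4,2 \right)} \left(-76 - -51\right) = \frac{6 - 4}{-4 + 2} \left(-76 - -51\right) = \frac{1}{-2} \cdot 2 \left(-76 + 51\right) = \left(- \frac{1}{2}\right) 2 \left(-25\right) = \left(-1\right) \left(-25\right) = 25$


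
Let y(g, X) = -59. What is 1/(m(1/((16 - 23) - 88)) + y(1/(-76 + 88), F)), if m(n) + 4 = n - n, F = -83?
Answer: -1/63 ≈ -0.015873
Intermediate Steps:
m(n) = -4 (m(n) = -4 + (n - n) = -4 + 0 = -4)
1/(m(1/((16 - 23) - 88)) + y(1/(-76 + 88), F)) = 1/(-4 - 59) = 1/(-63) = -1/63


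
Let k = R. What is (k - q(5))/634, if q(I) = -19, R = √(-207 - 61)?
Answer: 19/634 + I*√67/317 ≈ 0.029968 + 0.025821*I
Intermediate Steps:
R = 2*I*√67 (R = √(-268) = 2*I*√67 ≈ 16.371*I)
k = 2*I*√67 ≈ 16.371*I
(k - q(5))/634 = (2*I*√67 - 1*(-19))/634 = (2*I*√67 + 19)*(1/634) = (19 + 2*I*√67)*(1/634) = 19/634 + I*√67/317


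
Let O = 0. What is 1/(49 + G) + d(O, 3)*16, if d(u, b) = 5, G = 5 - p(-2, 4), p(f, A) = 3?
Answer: 4081/51 ≈ 80.020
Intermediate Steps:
G = 2 (G = 5 - 1*3 = 5 - 3 = 2)
1/(49 + G) + d(O, 3)*16 = 1/(49 + 2) + 5*16 = 1/51 + 80 = 4081/51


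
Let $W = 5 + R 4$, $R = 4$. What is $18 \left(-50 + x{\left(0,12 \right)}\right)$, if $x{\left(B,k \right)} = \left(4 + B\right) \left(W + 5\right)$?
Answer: $972$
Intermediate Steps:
$W = 21$ ($W = 5 + 4 \cdot 4 = 5 + 16 = 21$)
$x{\left(B,k \right)} = 104 + 26 B$ ($x{\left(B,k \right)} = \left(4 + B\right) \left(21 + 5\right) = \left(4 + B\right) 26 = 104 + 26 B$)
$18 \left(-50 + x{\left(0,12 \right)}\right) = 18 \left(-50 + \left(104 + 26 \cdot 0\right)\right) = 18 \left(-50 + \left(104 + 0\right)\right) = 18 \left(-50 + 104\right) = 18 \cdot 54 = 972$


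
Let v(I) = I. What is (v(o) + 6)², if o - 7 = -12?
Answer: 1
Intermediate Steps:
o = -5 (o = 7 - 12 = -5)
(v(o) + 6)² = (-5 + 6)² = 1² = 1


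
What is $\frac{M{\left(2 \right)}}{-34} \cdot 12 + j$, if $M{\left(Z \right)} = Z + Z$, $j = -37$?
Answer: $- \frac{653}{17} \approx -38.412$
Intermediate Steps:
$M{\left(Z \right)} = 2 Z$
$\frac{M{\left(2 \right)}}{-34} \cdot 12 + j = \frac{2 \cdot 2}{-34} \cdot 12 - 37 = 4 \left(- \frac{1}{34}\right) 12 - 37 = \left(- \frac{2}{17}\right) 12 - 37 = - \frac{24}{17} - 37 = - \frac{653}{17}$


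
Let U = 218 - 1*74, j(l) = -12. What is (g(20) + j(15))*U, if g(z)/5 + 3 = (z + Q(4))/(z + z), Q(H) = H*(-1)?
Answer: -3600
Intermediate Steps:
U = 144 (U = 218 - 74 = 144)
Q(H) = -H
g(z) = -15 + 5*(-4 + z)/(2*z) (g(z) = -15 + 5*((z - 1*4)/(z + z)) = -15 + 5*((z - 4)/((2*z))) = -15 + 5*((-4 + z)*(1/(2*z))) = -15 + 5*((-4 + z)/(2*z)) = -15 + 5*(-4 + z)/(2*z))
(g(20) + j(15))*U = ((-25/2 - 10/20) - 12)*144 = ((-25/2 - 10*1/20) - 12)*144 = ((-25/2 - ½) - 12)*144 = (-13 - 12)*144 = -25*144 = -3600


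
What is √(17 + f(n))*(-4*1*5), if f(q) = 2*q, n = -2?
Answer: -20*√13 ≈ -72.111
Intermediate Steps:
√(17 + f(n))*(-4*1*5) = √(17 + 2*(-2))*(-4*1*5) = √(17 - 4)*(-4*5) = √13*(-20) = -20*√13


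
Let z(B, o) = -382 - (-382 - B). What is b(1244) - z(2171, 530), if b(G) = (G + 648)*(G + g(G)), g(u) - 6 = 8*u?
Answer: 21192013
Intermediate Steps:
g(u) = 6 + 8*u
b(G) = (6 + 9*G)*(648 + G) (b(G) = (G + 648)*(G + (6 + 8*G)) = (648 + G)*(6 + 9*G) = (6 + 9*G)*(648 + G))
z(B, o) = B (z(B, o) = -382 + (382 + B) = B)
b(1244) - z(2171, 530) = (3888 + 9*1244**2 + 5838*1244) - 1*2171 = (3888 + 9*1547536 + 7262472) - 2171 = (3888 + 13927824 + 7262472) - 2171 = 21194184 - 2171 = 21192013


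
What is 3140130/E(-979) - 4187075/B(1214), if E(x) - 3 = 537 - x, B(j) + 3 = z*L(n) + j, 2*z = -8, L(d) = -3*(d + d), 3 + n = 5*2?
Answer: -41427095/42749 ≈ -969.08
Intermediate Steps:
n = 7 (n = -3 + 5*2 = -3 + 10 = 7)
L(d) = -6*d
z = -4 (z = (½)*(-8) = -4)
B(j) = 165 + j (B(j) = -3 + (-(-24)*7 + j) = -3 + (-4*(-42) + j) = -3 + (168 + j) = 165 + j)
E(x) = 540 - x (E(x) = 3 + (537 - x) = 540 - x)
3140130/E(-979) - 4187075/B(1214) = 3140130/(540 - 1*(-979)) - 4187075/(165 + 1214) = 3140130/(540 + 979) - 4187075/1379 = 3140130/1519 - 4187075*1/1379 = 3140130*(1/1519) - 4187075/1379 = 448590/217 - 4187075/1379 = -41427095/42749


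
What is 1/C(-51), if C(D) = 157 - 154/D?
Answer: 51/8161 ≈ 0.0062492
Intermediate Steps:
C(D) = 157 - 154/D
1/C(-51) = 1/(157 - 154/(-51)) = 1/(157 - 154*(-1/51)) = 1/(157 + 154/51) = 1/(8161/51) = 51/8161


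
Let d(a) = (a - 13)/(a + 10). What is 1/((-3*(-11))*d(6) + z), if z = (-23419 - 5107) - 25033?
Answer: -16/857175 ≈ -1.8666e-5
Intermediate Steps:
d(a) = (-13 + a)/(10 + a)
z = -53559 (z = -28526 - 25033 = -53559)
1/((-3*(-11))*d(6) + z) = 1/((-3*(-11))*((-13 + 6)/(10 + 6)) - 53559) = 1/(33*(-7/16) - 53559) = 1/(-231/16 - 53559) = 1/(-857175/16) = -16/857175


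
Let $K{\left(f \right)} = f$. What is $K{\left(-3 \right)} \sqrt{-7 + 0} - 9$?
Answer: $-9 - 3 i \sqrt{7} \approx -9.0 - 7.9373 i$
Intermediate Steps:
$K{\left(-3 \right)} \sqrt{-7 + 0} - 9 = - 3 \sqrt{-7 + 0} - 9 = - 3 \sqrt{-7} - 9 = - 3 i \sqrt{7} - 9 = -9 - 3 i \sqrt{7}$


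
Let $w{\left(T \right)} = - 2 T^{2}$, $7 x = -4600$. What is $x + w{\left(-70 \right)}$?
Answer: $- \frac{73200}{7} \approx -10457.0$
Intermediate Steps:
$x = - \frac{4600}{7}$ ($x = \frac{1}{7} \left(-4600\right) = - \frac{4600}{7} \approx -657.14$)
$x + w{\left(-70 \right)} = - \frac{4600}{7} - 2 \left(-70\right)^{2} = - \frac{4600}{7} - 9800 = - \frac{73200}{7}$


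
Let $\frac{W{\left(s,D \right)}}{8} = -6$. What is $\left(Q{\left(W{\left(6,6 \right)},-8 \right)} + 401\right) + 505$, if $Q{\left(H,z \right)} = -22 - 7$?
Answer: $877$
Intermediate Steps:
$W{\left(s,D \right)} = -48$ ($W{\left(s,D \right)} = 8 \left(-6\right) = -48$)
$Q{\left(H,z \right)} = -29$ ($Q{\left(H,z \right)} = -22 - 7 = -29$)
$\left(Q{\left(W{\left(6,6 \right)},-8 \right)} + 401\right) + 505 = \left(-29 + 401\right) + 505 = 372 + 505 = 877$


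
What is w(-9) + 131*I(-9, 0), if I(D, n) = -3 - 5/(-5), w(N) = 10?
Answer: -252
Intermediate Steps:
I(D, n) = -2 (I(D, n) = -3 - 5*(-⅕) = -3 + 1 = -2)
w(-9) + 131*I(-9, 0) = 10 + 131*(-2) = 10 - 262 = -252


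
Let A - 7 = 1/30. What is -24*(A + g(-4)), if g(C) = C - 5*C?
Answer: -2764/5 ≈ -552.80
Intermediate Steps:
A = 211/30 (A = 7 + 1/30 = 211/30 ≈ 7.0333)
g(C) = -4*C
-24*(A + g(-4)) = -24*(211/30 - 4*(-4)) = -24*(211/30 + 16) = -24*691/30 = -2764/5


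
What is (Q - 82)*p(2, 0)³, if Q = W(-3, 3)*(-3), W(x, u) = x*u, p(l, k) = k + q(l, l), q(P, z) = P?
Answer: -440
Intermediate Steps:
p(l, k) = k + l
W(x, u) = u*x
Q = 27 (Q = (3*(-3))*(-3) = -9*(-3) = 27)
(Q - 82)*p(2, 0)³ = (27 - 82)*(0 + 2)³ = -55*2³ = -55*8 = -440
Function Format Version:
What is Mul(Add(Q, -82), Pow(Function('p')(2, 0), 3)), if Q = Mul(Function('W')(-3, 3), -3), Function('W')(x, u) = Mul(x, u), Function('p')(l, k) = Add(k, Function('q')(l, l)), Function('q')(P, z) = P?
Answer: -440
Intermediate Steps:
Function('p')(l, k) = Add(k, l)
Function('W')(x, u) = Mul(u, x)
Q = 27 (Q = Mul(Mul(3, -3), -3) = Mul(-9, -3) = 27)
Mul(Add(Q, -82), Pow(Function('p')(2, 0), 3)) = Mul(Add(27, -82), Pow(Add(0, 2), 3)) = Mul(-55, Pow(2, 3)) = Mul(-55, 8) = -440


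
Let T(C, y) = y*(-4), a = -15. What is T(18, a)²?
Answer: 3600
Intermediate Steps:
T(C, y) = -4*y
T(18, a)² = (-4*(-15))² = 60² = 3600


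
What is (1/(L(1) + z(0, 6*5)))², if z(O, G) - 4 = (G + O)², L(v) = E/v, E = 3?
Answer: 1/822649 ≈ 1.2156e-6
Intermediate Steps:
L(v) = 3/v
z(O, G) = 4 + (G + O)²
(1/(L(1) + z(0, 6*5)))² = (1/(3/1 + (4 + (6*5 + 0)²)))² = (1/(3*1 + (4 + (30 + 0)²)))² = (1/(3 + (4 + 30²)))² = (1/(3 + (4 + 900)))² = (1/(3 + 904))² = (1/907)² = 1/822649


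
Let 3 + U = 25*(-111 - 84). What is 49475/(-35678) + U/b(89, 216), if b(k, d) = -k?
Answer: 169634009/3175342 ≈ 53.422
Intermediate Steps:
U = -4878 (U = -3 + 25*(-111 - 84) = -3 + 25*(-195) = -3 - 4875 = -4878)
49475/(-35678) + U/b(89, 216) = 49475/(-35678) - 4878/((-1*89)) = 49475*(-1/35678) - 4878/(-89) = -49475/35678 - 4878*(-1/89) = -49475/35678 + 4878/89 = 169634009/3175342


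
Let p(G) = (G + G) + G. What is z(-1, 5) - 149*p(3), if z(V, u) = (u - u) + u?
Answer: -1336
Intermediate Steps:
z(V, u) = u (z(V, u) = 0 + u = u)
p(G) = 3*G (p(G) = 2*G + G = 3*G)
z(-1, 5) - 149*p(3) = 5 - 447*3 = 5 - 149*9 = 5 - 1341 = -1336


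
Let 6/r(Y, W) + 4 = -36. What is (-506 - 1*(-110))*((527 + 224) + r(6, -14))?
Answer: -1486683/5 ≈ -2.9734e+5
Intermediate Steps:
r(Y, W) = -3/20 (r(Y, W) = 6/(-4 - 36) = 6/(-40) = 6*(-1/40) = -3/20)
(-506 - 1*(-110))*((527 + 224) + r(6, -14)) = (-506 - 1*(-110))*((527 + 224) - 3/20) = (-506 + 110)*(751 - 3/20) = -396*15017/20 = -1486683/5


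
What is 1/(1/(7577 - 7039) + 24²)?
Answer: 538/309889 ≈ 0.0017361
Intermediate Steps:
1/(1/(7577 - 7039) + 24²) = 1/(1/538 + 576) = 1/(309889/538) = 538/309889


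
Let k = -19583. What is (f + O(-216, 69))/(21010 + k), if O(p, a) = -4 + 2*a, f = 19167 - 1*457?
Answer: 18844/1427 ≈ 13.205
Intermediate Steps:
f = 18710 (f = 19167 - 457 = 18710)
(f + O(-216, 69))/(21010 + k) = (18710 + (-4 + 2*69))/(21010 - 19583) = (18710 + (-4 + 138))/1427 = (18710 + 134)*(1/1427) = 18844*(1/1427) = 18844/1427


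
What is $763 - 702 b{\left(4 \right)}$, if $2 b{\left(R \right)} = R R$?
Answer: $-4853$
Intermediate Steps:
$b{\left(R \right)} = \frac{R^{2}}{2}$ ($b{\left(R \right)} = \frac{R R}{2} = \frac{R^{2}}{2}$)
$763 - 702 b{\left(4 \right)} = 763 - 702 \frac{4^{2}}{2} = 763 - 702 \cdot \frac{1}{2} \cdot 16 = 763 - 5616 = -4853$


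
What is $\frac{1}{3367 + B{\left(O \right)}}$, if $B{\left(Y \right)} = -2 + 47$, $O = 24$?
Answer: $\frac{1}{3412} \approx 0.00029308$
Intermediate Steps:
$B{\left(Y \right)} = 45$
$\frac{1}{3367 + B{\left(O \right)}} = \frac{1}{3367 + 45} = \frac{1}{3412}$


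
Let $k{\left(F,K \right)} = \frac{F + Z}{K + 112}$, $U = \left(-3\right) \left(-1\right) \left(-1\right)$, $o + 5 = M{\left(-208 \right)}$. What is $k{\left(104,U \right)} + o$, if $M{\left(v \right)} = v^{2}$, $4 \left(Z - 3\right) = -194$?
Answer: $\frac{9430579}{218} \approx 43260.0$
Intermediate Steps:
$Z = - \frac{91}{2}$ ($Z = 3 + \frac{1}{4} \left(-194\right) = 3 - \frac{97}{2} = - \frac{91}{2} \approx -45.5$)
$o = 43259$ ($o = -5 + \left(-208\right)^{2} = -5 + 43264 = 43259$)
$U = -3$ ($U = 3 \left(-1\right) = -3$)
$k{\left(F,K \right)} = \frac{- \frac{91}{2} + F}{112 + K}$ ($k{\left(F,K \right)} = \frac{F - \frac{91}{2}}{K + 112} = \frac{- \frac{91}{2} + F}{112 + K}$)
$k{\left(104,U \right)} + o = \frac{- \frac{91}{2} + 104}{112 - 3} + 43259 = \frac{1}{109} \cdot \frac{117}{2} + 43259 = \frac{117}{218} + 43259 = \frac{9430579}{218}$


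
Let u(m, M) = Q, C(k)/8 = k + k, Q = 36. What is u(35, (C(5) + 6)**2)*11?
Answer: 396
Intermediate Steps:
C(k) = 16*k (C(k) = 8*(k + k) = 8*(2*k) = 16*k)
u(m, M) = 36
u(35, (C(5) + 6)**2)*11 = 36*11 = 396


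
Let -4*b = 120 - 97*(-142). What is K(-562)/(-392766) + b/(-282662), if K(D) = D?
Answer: 1523128745/111020023092 ≈ 0.013719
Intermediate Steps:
b = -6947/2 (b = -(120 - 97*(-142))/4 = -(120 + 13774)/4 = -¼*13894 = -6947/2 ≈ -3473.5)
K(-562)/(-392766) + b/(-282662) = -562/(-392766) - 6947/2/(-282662) = -562*(-1/392766) - 6947/2*(-1/282662) = 281/196383 + 6947/565324 = 1523128745/111020023092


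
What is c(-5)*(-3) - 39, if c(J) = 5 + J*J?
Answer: -129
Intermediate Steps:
c(J) = 5 + J²
c(-5)*(-3) - 39 = (5 + (-5)²)*(-3) - 39 = (5 + 25)*(-3) - 39 = 30*(-3) - 39 = -90 - 39 = -129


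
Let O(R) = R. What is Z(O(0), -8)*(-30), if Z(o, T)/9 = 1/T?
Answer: 135/4 ≈ 33.750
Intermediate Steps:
Z(o, T) = 9/T
Z(O(0), -8)*(-30) = (9/(-8))*(-30) = (9*(-1/8))*(-30) = -9/8*(-30) = 135/4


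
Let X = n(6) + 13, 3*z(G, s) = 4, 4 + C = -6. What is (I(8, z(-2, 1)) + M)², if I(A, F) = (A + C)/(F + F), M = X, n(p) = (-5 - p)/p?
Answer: 15625/144 ≈ 108.51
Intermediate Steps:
n(p) = (-5 - p)/p
C = -10 (C = -4 - 6 = -10)
z(G, s) = 4/3 (z(G, s) = (⅓)*4 = 4/3)
X = 67/6 (X = (-5 - 1*6)/6 + 13 = (-5 - 6)/6 + 13 = (⅙)*(-11) + 13 = -11/6 + 13 = 67/6 ≈ 11.167)
M = 67/6 ≈ 11.167
I(A, F) = (-10 + A)/(2*F) (I(A, F) = (A - 10)/(F + F) = (-10 + A)/((2*F)) = (-10 + A)*(1/(2*F)) = (-10 + A)/(2*F))
(I(8, z(-2, 1)) + M)² = ((-10 + 8)/(2*(4/3)) + 67/6)² = ((½)*(¾)*(-2) + 67/6)² = (-¾ + 67/6)² = (125/12)² = 15625/144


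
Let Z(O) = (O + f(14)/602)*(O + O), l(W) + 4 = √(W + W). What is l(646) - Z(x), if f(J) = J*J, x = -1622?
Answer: -226210780/43 + 2*√323 ≈ -5.2607e+6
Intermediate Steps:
f(J) = J²
l(W) = -4 + √2*√W (l(W) = -4 + √(W + W) = -4 + √(2*W) = -4 + √2*√W)
Z(O) = 2*O*(14/43 + O) (Z(O) = (O + 14²/602)*(O + O) = (O + 196*(1/602))*(2*O) = (O + 14/43)*(2*O) = (14/43 + O)*(2*O) = 2*O*(14/43 + O))
l(646) - Z(x) = (-4 + √2*√646) - 2*(-1622)*(14 + 43*(-1622))/43 = (-4 + 2*√323) - 2*(-1622)*(14 - 69746)/43 = (-4 + 2*√323) - 2*(-1622)*(-69732)/43 = (-4 + 2*√323) - 1*226210608/43 = (-4 + 2*√323) - 226210608/43 = -226210780/43 + 2*√323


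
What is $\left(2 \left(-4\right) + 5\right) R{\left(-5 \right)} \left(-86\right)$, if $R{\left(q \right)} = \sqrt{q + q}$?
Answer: $258 i \sqrt{10} \approx 815.87 i$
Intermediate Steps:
$R{\left(q \right)} = \sqrt{2} \sqrt{q}$ ($R{\left(q \right)} = \sqrt{2 q} = \sqrt{2} \sqrt{q}$)
$\left(2 \left(-4\right) + 5\right) R{\left(-5 \right)} \left(-86\right) = \left(2 \left(-4\right) + 5\right) \sqrt{2} \sqrt{-5} \left(-86\right) = \left(-8 + 5\right) \sqrt{2} i \sqrt{5} \left(-86\right) = - 3 i \sqrt{10} \left(-86\right) = 258 i \sqrt{10}$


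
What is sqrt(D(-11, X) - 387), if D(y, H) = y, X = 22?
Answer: I*sqrt(398) ≈ 19.95*I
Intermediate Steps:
sqrt(D(-11, X) - 387) = sqrt(-11 - 387) = sqrt(-398) = I*sqrt(398)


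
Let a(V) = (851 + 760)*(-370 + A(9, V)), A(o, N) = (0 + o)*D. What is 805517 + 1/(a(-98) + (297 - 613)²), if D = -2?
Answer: 423067194603/525212 ≈ 8.0552e+5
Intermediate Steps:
A(o, N) = -2*o (A(o, N) = (0 + o)*(-2) = o*(-2) = -2*o)
a(V) = -625068 (a(V) = (851 + 760)*(-370 - 2*9) = 1611*(-370 - 18) = 1611*(-388) = -625068)
805517 + 1/(a(-98) + (297 - 613)²) = 805517 + 1/(-625068 + (297 - 613)²) = 805517 + 1/(-625068 + (-316)²) = 805517 + 1/(-625068 + 99856) = 805517 + 1/(-525212) = 805517 - 1/525212 = 423067194603/525212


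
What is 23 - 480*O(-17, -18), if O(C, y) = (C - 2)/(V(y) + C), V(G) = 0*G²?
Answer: -8729/17 ≈ -513.47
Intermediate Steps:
V(G) = 0
O(C, y) = (-2 + C)/C (O(C, y) = (C - 2)/(0 + C) = (-2 + C)/C)
23 - 480*O(-17, -18) = 23 - 480*(-2 - 17)/(-17) = 23 - (-480)*(-19)/17 = 23 - 480*19/17 = 23 - 9120/17 = -8729/17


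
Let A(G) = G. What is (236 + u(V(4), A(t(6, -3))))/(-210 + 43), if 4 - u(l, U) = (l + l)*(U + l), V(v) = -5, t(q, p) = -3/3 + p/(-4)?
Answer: -375/334 ≈ -1.1228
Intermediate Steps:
t(q, p) = -1 - p/4 (t(q, p) = -3*⅓ + p*(-¼) = -1 - p/4)
u(l, U) = 4 - 2*l*(U + l) (u(l, U) = 4 - (l + l)*(U + l) = 4 - 2*l*(U + l))
(236 + u(V(4), A(t(6, -3))))/(-210 + 43) = (236 + (4 - 2*(-5)² - 2*(-1 - ¼*(-3))*(-5)))/(-210 + 43) = (236 + (4 - 2*25 - 2*(-1 + ¾)*(-5)))/(-167) = (236 + (4 - 50 - 2*(-¼)*(-5)))*(-1/167) = (236 + (4 - 50 - 5/2))*(-1/167) = (236 - 97/2)*(-1/167) = (375/2)*(-1/167) = -375/334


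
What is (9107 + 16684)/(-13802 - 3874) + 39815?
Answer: 234581383/5892 ≈ 39814.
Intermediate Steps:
(9107 + 16684)/(-13802 - 3874) + 39815 = 25791/(-17676) + 39815 = 25791*(-1/17676) + 39815 = -8597/5892 + 39815 = 234581383/5892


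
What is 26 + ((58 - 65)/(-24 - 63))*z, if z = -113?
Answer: 1471/87 ≈ 16.908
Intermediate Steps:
26 + ((58 - 65)/(-24 - 63))*z = 26 + ((58 - 65)/(-24 - 63))*(-113) = 26 - 7/(-87)*(-113) = 26 - 7*(-1/87)*(-113) = 26 + (7/87)*(-113) = 26 - 791/87 = 1471/87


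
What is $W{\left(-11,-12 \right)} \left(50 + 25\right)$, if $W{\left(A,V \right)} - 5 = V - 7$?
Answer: $-1050$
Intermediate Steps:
$W{\left(A,V \right)} = -2 + V$ ($W{\left(A,V \right)} = 5 + \left(V - 7\right) = 5 + \left(-7 + V\right) = -2 + V$)
$W{\left(-11,-12 \right)} \left(50 + 25\right) = \left(-2 - 12\right) \left(50 + 25\right) = \left(-14\right) 75 = -1050$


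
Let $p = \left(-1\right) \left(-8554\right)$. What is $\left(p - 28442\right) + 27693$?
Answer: $7805$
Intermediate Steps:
$p = 8554$
$\left(p - 28442\right) + 27693 = \left(8554 - 28442\right) + 27693 = -19888 + 27693 = 7805$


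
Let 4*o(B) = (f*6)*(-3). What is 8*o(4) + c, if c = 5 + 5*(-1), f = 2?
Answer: -72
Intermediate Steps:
c = 0 (c = 5 - 5 = 0)
o(B) = -9 (o(B) = ((2*6)*(-3))/4 = (12*(-3))/4 = (¼)*(-36) = -9)
8*o(4) + c = 8*(-9) + 0 = -72 + 0 = -72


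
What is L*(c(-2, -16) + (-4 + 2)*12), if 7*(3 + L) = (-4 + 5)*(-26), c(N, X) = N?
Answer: 1222/7 ≈ 174.57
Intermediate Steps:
L = -47/7 (L = -3 + ((-4 + 5)*(-26))/7 = -3 + (1*(-26))/7 = -3 + (⅐)*(-26) = -3 - 26/7 = -47/7 ≈ -6.7143)
L*(c(-2, -16) + (-4 + 2)*12) = -47*(-2 + (-4 + 2)*12)/7 = -47*(-2 - 2*12)/7 = -47*(-2 - 24)/7 = -47/7*(-26) = 1222/7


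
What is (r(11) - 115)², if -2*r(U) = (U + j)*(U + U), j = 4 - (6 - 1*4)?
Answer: 66564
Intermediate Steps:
j = 2 (j = 4 - (6 - 4) = 4 - 1*2 = 4 - 2 = 2)
r(U) = -U*(2 + U) (r(U) = -(U + 2)*(U + U)/2 = -(2 + U)*2*U/2 = -U*(2 + U))
(r(11) - 115)² = (-1*11*(2 + 11) - 115)² = (-1*11*13 - 115)² = (-143 - 115)² = (-258)² = 66564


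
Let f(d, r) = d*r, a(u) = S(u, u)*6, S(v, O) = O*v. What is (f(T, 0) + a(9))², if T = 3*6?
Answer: 236196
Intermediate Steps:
a(u) = 6*u² (a(u) = (u*u)*6 = u²*6 = 6*u²)
T = 18
(f(T, 0) + a(9))² = (18*0 + 6*9²)² = (0 + 6*81)² = (0 + 486)² = 486² = 236196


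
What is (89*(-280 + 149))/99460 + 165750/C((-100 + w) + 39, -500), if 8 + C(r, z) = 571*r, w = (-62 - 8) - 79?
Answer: -525988793/350795420 ≈ -1.4994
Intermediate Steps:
w = -149 (w = -70 - 79 = -149)
C(r, z) = -8 + 571*r
(89*(-280 + 149))/99460 + 165750/C((-100 + w) + 39, -500) = (89*(-280 + 149))/99460 + 165750/(-8 + 571*((-100 - 149) + 39)) = (89*(-131))*(1/99460) + 165750/(-8 + 571*(-249 + 39)) = -11659*1/99460 + 165750/(-8 + 571*(-210)) = -11659/99460 + 165750/(-8 - 119910) = -11659/99460 + 165750/(-119918) = -11659/99460 + 165750*(-1/119918) = -11659/99460 - 4875/3527 = -525988793/350795420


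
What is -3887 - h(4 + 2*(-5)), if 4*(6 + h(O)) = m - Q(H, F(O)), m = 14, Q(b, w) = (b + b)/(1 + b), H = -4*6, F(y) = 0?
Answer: -178663/46 ≈ -3884.0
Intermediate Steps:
H = -24
Q(b, w) = 2*b/(1 + b) (Q(b, w) = (2*b)/(1 + b) = 2*b/(1 + b))
h(O) = -139/46 (h(O) = -6 + (14 - 2*(-24)/(1 - 24))/4 = -6 + (14 - 2*(-24)/(-23))/4 = -6 + (14 - 2*(-24)*(-1)/23)/4 = -6 + (14 - 1*48/23)/4 = -6 + (14 - 48/23)/4 = -6 + (¼)*(274/23) = -6 + 137/46 = -139/46)
-3887 - h(4 + 2*(-5)) = -3887 - 1*(-139/46) = -3887 + 139/46 = -178663/46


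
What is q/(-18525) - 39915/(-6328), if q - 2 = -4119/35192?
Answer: 325267980901/51567805380 ≈ 6.3076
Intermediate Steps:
q = 66265/35192 (q = 2 - 4119/35192 = 66265/35192 ≈ 1.8830)
q/(-18525) - 39915/(-6328) = (66265/35192)/(-18525) - 39915/(-6328) = (66265/35192)*(-1/18525) - 39915*(-1/6328) = -13253/130386360 + 39915/6328 = 325267980901/51567805380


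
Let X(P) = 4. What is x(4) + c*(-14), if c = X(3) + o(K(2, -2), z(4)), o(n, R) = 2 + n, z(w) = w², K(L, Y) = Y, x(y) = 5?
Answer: -51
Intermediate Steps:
c = 4 (c = 4 + (2 - 2) = 4 + 0 = 4)
x(4) + c*(-14) = 5 + 4*(-14) = 5 - 56 = -51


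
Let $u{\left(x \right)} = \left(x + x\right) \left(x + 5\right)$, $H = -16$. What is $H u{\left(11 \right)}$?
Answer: $-5632$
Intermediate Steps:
$u{\left(x \right)} = 2 x \left(5 + x\right)$
$H u{\left(11 \right)} = - 16 \cdot 2 \cdot 11 \left(5 + 11\right) = - 16 \cdot 2 \cdot 11 \cdot 16 = \left(-16\right) 352 = -5632$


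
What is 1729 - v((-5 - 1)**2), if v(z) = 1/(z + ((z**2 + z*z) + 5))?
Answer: 4552456/2633 ≈ 1729.0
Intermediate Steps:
v(z) = 1/(5 + z + 2*z**2) (v(z) = 1/(z + ((z**2 + z**2) + 5)) = 1/(z + (2*z**2 + 5)) = 1/(z + (5 + 2*z**2)) = 1/(5 + z + 2*z**2))
1729 - v((-5 - 1)**2) = 1729 - 1/(5 + (-5 - 1)**2 + 2*((-5 - 1)**2)**2) = 1729 - 1/(5 + (-6)**2 + 2*((-6)**2)**2) = 1729 - 1/(5 + 36 + 2*36**2) = 1729 - 1/(5 + 36 + 2*1296) = 1729 - 1/(5 + 36 + 2592) = 1729 - 1/2633 = 4552456/2633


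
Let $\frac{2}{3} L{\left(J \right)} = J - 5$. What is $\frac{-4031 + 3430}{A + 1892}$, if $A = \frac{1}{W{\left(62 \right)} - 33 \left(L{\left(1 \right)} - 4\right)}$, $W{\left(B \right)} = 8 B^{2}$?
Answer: $- \frac{18680282}{58807145} \approx -0.31765$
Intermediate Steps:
$L{\left(J \right)} = - \frac{15}{2} + \frac{3 J}{2}$ ($L{\left(J \right)} = \frac{3 \left(J - 5\right)}{2} = \frac{3 \left(-5 + J\right)}{2} = - \frac{15}{2} + \frac{3 J}{2}$)
$A = \frac{1}{31082}$ ($A = \frac{1}{8 \cdot 62^{2} - 33 \left(\left(- \frac{15}{2} + \frac{3}{2} \cdot 1\right) - 4\right)} = \frac{1}{8 \cdot 3844 - 33 \left(\left(- \frac{15}{2} + \frac{3}{2}\right) - 4\right)} = \frac{1}{30752 - 33 \left(-6 - 4\right)} = \frac{1}{30752 - -330} = \frac{1}{30752 + 330} = \frac{1}{31082} \approx 3.2173 \cdot 10^{-5}$)
$\frac{-4031 + 3430}{A + 1892} = \frac{-4031 + 3430}{\frac{1}{31082} + 1892} = - \frac{601}{\frac{58807145}{31082}} = \left(-601\right) \frac{31082}{58807145} = - \frac{18680282}{58807145}$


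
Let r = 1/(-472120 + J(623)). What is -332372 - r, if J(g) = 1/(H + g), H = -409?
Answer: -33580765956374/101033679 ≈ -3.3237e+5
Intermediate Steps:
J(g) = 1/(-409 + g)
r = -214/101033679 (r = 1/(-472120 + 1/(-409 + 623)) = 1/(-472120 + 1/214) = 1/(-101033679/214) = -214/101033679 ≈ -2.1181e-6)
-332372 - r = -332372 - 1*(-214/101033679) = -332372 + 214/101033679 = -33580765956374/101033679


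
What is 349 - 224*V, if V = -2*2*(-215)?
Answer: -192291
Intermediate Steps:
V = 860 (V = -4*(-215) = 860)
349 - 224*V = 349 - 224*860 = 349 - 192640 = -192291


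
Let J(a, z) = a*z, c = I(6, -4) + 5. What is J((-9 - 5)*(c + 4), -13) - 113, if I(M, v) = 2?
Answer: 1889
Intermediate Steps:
c = 7 (c = 2 + 5 = 7)
J((-9 - 5)*(c + 4), -13) - 113 = ((-9 - 5)*(7 + 4))*(-13) - 113 = -14*11*(-13) - 113 = -154*(-13) - 113 = 2002 - 113 = 1889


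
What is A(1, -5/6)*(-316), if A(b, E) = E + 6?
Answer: -4898/3 ≈ -1632.7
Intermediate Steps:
A(b, E) = 6 + E
A(1, -5/6)*(-316) = (6 - 5/6)*(-316) = (6 - 5*⅙)*(-316) = (6 - ⅚)*(-316) = (31/6)*(-316) = -4898/3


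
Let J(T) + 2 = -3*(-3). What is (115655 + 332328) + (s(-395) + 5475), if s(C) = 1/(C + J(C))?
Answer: 175941703/388 ≈ 4.5346e+5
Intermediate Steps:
J(T) = 7 (J(T) = -2 - 3*(-3) = -2 + 9 = 7)
s(C) = 1/(7 + C) (s(C) = 1/(C + 7) = 1/(7 + C))
(115655 + 332328) + (s(-395) + 5475) = (115655 + 332328) + (1/(7 - 395) + 5475) = 447983 + (1/(-388) + 5475) = 447983 + (-1/388 + 5475) = 447983 + 2124299/388 = 175941703/388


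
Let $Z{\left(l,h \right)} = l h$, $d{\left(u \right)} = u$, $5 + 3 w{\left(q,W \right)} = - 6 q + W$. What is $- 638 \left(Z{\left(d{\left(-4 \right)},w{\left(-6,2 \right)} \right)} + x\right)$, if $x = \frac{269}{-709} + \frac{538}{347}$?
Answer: $\frac{6722550494}{246023} \approx 27325.0$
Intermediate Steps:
$w{\left(q,W \right)} = - \frac{5}{3} - 2 q + \frac{W}{3}$ ($w{\left(q,W \right)} = - \frac{5}{3} + \frac{- 6 q + W}{3} = - \frac{5}{3} + \frac{W - 6 q}{3} = - \frac{5}{3} + \left(- 2 q + \frac{W}{3}\right) = - \frac{5}{3} - 2 q + \frac{W}{3}$)
$Z{\left(l,h \right)} = h l$
$x = \frac{288099}{246023}$ ($x = 269 \left(- \frac{1}{709}\right) + 538 \cdot \frac{1}{347} = - \frac{269}{709} + \frac{538}{347} = \frac{288099}{246023} \approx 1.171$)
$- 638 \left(Z{\left(d{\left(-4 \right)},w{\left(-6,2 \right)} \right)} + x\right) = - 638 \left(\left(- \frac{5}{3} - -12 + \frac{1}{3} \cdot 2\right) \left(-4\right) + \frac{288099}{246023}\right) = - 638 \left(\left(- \frac{5}{3} + 12 + \frac{2}{3}\right) \left(-4\right) + \frac{288099}{246023}\right) = - 638 \left(11 \left(-4\right) + \frac{288099}{246023}\right) = - 638 \left(-44 + \frac{288099}{246023}\right) = \left(-638\right) \left(- \frac{10536913}{246023}\right) = \frac{6722550494}{246023}$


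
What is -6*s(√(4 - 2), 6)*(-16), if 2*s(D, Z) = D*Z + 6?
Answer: 288 + 288*√2 ≈ 695.29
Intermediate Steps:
s(D, Z) = 3 + D*Z/2 (s(D, Z) = (D*Z + 6)/2 = (6 + D*Z)/2 = 3 + D*Z/2)
-6*s(√(4 - 2), 6)*(-16) = -6*(3 + (½)*√(4 - 2)*6)*(-16) = -6*(3 + (½)*√2*6)*(-16) = -6*(3 + 3*√2)*(-16) = (-18 - 18*√2)*(-16) = 288 + 288*√2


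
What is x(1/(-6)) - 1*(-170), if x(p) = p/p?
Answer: 171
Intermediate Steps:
x(p) = 1
x(1/(-6)) - 1*(-170) = 1 - 1*(-170) = 1 + 170 = 171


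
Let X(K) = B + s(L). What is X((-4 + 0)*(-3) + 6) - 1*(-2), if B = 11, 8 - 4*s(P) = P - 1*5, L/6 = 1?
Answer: 59/4 ≈ 14.750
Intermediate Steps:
L = 6 (L = 6*1 = 6)
s(P) = 13/4 - P/4 (s(P) = 2 - (P - 1*5)/4 = 2 - (P - 5)/4 = 2 - (-5 + P)/4 = 2 + (5/4 - P/4) = 13/4 - P/4)
X(K) = 51/4 (X(K) = 11 + (13/4 - ¼*6) = 11 + (13/4 - 3/2) = 11 + 7/4 = 51/4)
X((-4 + 0)*(-3) + 6) - 1*(-2) = 51/4 - 1*(-2) = 51/4 + 2 = 59/4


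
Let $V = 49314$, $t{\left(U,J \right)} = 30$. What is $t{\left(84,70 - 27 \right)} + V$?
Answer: $49344$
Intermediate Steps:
$t{\left(84,70 - 27 \right)} + V = 30 + 49314 = 49344$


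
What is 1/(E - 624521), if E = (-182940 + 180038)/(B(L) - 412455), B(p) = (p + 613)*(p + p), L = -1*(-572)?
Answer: -943185/589038842287 ≈ -1.6012e-6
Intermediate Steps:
L = 572
B(p) = 2*p*(613 + p) (B(p) = (613 + p)*(2*p) = 2*p*(613 + p))
E = -2902/943185 (E = (-182940 + 180038)/(2*572*(613 + 572) - 412455) = -2902/(2*572*1185 - 412455) = -2902/(1355640 - 412455) = -2902/943185 ≈ -0.0030768)
1/(E - 624521) = 1/(-2902/943185 - 624521) = 1/(-589038842287/943185) = -943185/589038842287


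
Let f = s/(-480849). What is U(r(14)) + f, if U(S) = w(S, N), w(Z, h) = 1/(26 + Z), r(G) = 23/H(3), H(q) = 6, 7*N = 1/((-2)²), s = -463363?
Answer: 85827071/86071971 ≈ 0.99715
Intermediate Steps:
N = 1/28 (N = 1/(7*((-2)²)) = (⅐)/4 = (⅐)*(¼) = 1/28 ≈ 0.035714)
f = 463363/480849 (f = -463363/(-480849) = -463363*(-1/480849) = 463363/480849 ≈ 0.96364)
r(G) = 23/6
U(S) = 1/(26 + S)
U(r(14)) + f = 1/(26 + 23/6) + 463363/480849 = 1/(179/6) + 463363/480849 = 6/179 + 463363/480849 = 85827071/86071971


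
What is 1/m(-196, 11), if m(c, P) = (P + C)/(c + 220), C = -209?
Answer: -4/33 ≈ -0.12121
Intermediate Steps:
m(c, P) = (-209 + P)/(220 + c) (m(c, P) = (P - 209)/(c + 220) = (-209 + P)/(220 + c))
1/m(-196, 11) = 1/((-209 + 11)/(220 - 196)) = 1/(-198/24) = 1/((1/24)*(-198)) = 1/(-33/4) = -4/33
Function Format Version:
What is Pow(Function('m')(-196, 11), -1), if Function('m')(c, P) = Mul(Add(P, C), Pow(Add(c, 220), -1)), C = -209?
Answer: Rational(-4, 33) ≈ -0.12121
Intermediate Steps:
Function('m')(c, P) = Mul(Pow(Add(220, c), -1), Add(-209, P)) (Function('m')(c, P) = Mul(Add(P, -209), Pow(Add(c, 220), -1)) = Mul(Add(-209, P), Pow(Add(220, c), -1)) = Mul(Pow(Add(220, c), -1), Add(-209, P)))
Pow(Function('m')(-196, 11), -1) = Pow(Mul(Pow(Add(220, -196), -1), Add(-209, 11)), -1) = Pow(Mul(Pow(24, -1), -198), -1) = Pow(Mul(Rational(1, 24), -198), -1) = Pow(Rational(-33, 4), -1) = Rational(-4, 33)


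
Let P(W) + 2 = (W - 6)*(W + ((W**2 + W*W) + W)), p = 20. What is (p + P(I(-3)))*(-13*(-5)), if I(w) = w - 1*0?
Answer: -5850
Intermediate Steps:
I(w) = w (I(w) = w + 0 = w)
P(W) = -2 + (-6 + W)*(2*W + 2*W**2) (P(W) = -2 + (W - 6)*(W + ((W**2 + W*W) + W)) = -2 + (-6 + W)*(W + ((W**2 + W**2) + W)) = -2 + (-6 + W)*(W + (2*W**2 + W)) = -2 + (-6 + W)*(W + (W + 2*W**2)) = -2 + (-6 + W)*(2*W + 2*W**2))
(p + P(I(-3)))*(-13*(-5)) = (20 + (-2 - 12*(-3) - 10*(-3)**2 + 2*(-3)**3))*(-13*(-5)) = (20 + (-2 + 36 - 10*9 + 2*(-27)))*65 = (20 + (-2 + 36 - 90 - 54))*65 = (20 - 110)*65 = -90*65 = -5850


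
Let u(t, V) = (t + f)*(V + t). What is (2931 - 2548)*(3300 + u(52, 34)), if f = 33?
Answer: 4063630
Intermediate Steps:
u(t, V) = (33 + t)*(V + t) (u(t, V) = (t + 33)*(V + t) = (33 + t)*(V + t))
(2931 - 2548)*(3300 + u(52, 34)) = (2931 - 2548)*(3300 + (52² + 33*34 + 33*52 + 34*52)) = 383*(3300 + (2704 + 1122 + 1716 + 1768)) = 383*(3300 + 7310) = 383*10610 = 4063630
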